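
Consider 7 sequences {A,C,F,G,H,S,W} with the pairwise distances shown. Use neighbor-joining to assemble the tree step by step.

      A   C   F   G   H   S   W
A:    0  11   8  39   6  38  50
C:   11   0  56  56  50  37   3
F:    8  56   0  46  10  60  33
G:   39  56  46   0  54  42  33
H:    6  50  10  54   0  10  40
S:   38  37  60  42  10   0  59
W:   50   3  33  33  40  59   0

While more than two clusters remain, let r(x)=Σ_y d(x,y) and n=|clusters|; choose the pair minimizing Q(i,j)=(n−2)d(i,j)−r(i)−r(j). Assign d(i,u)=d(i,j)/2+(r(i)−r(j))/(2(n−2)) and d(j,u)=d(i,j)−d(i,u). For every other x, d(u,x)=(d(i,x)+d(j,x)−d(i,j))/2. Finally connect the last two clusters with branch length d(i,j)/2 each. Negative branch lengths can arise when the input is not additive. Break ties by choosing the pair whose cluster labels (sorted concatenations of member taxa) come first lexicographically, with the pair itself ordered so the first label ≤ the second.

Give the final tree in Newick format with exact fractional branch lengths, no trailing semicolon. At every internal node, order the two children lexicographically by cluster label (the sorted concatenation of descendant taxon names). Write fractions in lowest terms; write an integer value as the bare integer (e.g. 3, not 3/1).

1. join C+W (d=3, Q=-416) ⇒ CW; edges |C|=1, |W|=2
  updated: d(A,CW)=29, d(CW,F)=43, d(CW,G)=43, d(CW,H)=87/2, d(CW,S)=93/2
2. join H+S (d=10, Q=-280) ⇒ HS; edges |H|=-33/8, |S|=113/8
  updated: d(A,HS)=17, d(CW,HS)=40, d(F,HS)=30, d(G,HS)=43
3. join CW+G (d=43, Q=-197) ⇒ CGW; edges |CW|=113/6, |G|=145/6
  updated: d(A,CGW)=25/2, d(CGW,F)=23, d(CGW,HS)=20
4. join A+F (d=8, Q=-165/2) ⇒ AF; edges |A|=-15/8, |F|=79/8
  updated: d(AF,CGW)=55/4, d(AF,HS)=39/2
5. join AF+CGW (d=55/4, Q=-213/4) ⇒ ACFGW; edges |AF|=53/8, |CGW|=57/8
  updated: d(ACFGW,HS)=103/8
6. join ACFGW+HS (d=103/8) ⇒ ACFGHSW; edges |ACFGW|=103/16, |HS|=103/16
final tree: (((A:-15/8,F:79/8):53/8,((C:1,W:2):113/6,G:145/6):57/8):103/16,(H:-33/8,S:113/8):103/16)
total length: 725/8

(((A:-15/8,F:79/8):53/8,((C:1,W:2):113/6,G:145/6):57/8):103/16,(H:-33/8,S:113/8):103/16)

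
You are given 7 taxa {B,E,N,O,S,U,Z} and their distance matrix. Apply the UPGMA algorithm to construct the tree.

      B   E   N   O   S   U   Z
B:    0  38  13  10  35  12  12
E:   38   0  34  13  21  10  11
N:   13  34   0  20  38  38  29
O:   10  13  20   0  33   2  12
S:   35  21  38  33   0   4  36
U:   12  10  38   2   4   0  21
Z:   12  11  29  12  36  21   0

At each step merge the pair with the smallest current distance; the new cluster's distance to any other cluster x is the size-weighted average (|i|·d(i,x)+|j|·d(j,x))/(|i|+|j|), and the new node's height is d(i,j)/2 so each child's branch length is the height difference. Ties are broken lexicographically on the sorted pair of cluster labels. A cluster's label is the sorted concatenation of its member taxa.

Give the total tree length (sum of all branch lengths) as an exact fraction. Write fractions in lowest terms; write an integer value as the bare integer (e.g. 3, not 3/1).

iteration 1: select O,U (d=2); attach at lengths (1, 1); label the merged cluster OU
  updated: d(B,OU)=11, d(E,OU)=23/2, d(N,OU)=29, d(OU,S)=37/2, d(OU,Z)=33/2
iteration 2: select B,OU (d=11); attach at lengths (11/2, 9/2); label the merged cluster BOU
  updated: d(BOU,E)=61/3, d(BOU,N)=71/3, d(BOU,S)=24, d(BOU,Z)=15
iteration 3: select E,Z (d=11); attach at lengths (11/2, 11/2); label the merged cluster EZ
  updated: d(BOU,EZ)=53/3, d(EZ,N)=63/2, d(EZ,S)=57/2
iteration 4: select BOU,EZ (d=53/3); attach at lengths (10/3, 10/3); label the merged cluster BEOUZ
  updated: d(BEOUZ,N)=134/5, d(BEOUZ,S)=129/5
iteration 5: select BEOUZ,S (d=129/5); attach at lengths (61/15, 129/10); label the merged cluster BEOSUZ
  updated: d(BEOSUZ,N)=86/3
iteration 6: select BEOSUZ,N (d=86/3); attach at lengths (43/30, 43/3); label the merged cluster BENOSUZ
final tree: ((((B:11/2,(O:1,U:1):9/2):10/3,(E:11/2,Z:11/2):10/3):61/15,S:129/10):43/30,N:43/3)
total length: 312/5

312/5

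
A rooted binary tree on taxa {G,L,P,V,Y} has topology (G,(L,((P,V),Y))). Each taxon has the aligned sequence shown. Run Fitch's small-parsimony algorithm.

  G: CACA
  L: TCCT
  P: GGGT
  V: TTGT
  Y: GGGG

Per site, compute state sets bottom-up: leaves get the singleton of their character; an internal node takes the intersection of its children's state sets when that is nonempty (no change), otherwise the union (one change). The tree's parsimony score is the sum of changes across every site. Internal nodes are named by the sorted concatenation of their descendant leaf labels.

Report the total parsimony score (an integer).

9

PV@0: {G} ∪ {T} = {G,T} (union, +1)
PVY@0: {G,T} ∩ {G} = {G} (intersection, +0)
LPVY@0: {T} ∪ {G} = {G,T} (union, +1)
GLPVY@0: {C} ∪ {G,T} = {C,G,T} (union, +1)
PV@1: {G} ∪ {T} = {G,T} (union, +1)
PVY@1: {G,T} ∩ {G} = {G} (intersection, +0)
LPVY@1: {C} ∪ {G} = {C,G} (union, +1)
GLPVY@1: {A} ∪ {C,G} = {A,C,G} (union, +1)
PV@2: {G} ∩ {G} = {G} (intersection, +0)
PVY@2: {G} ∩ {G} = {G} (intersection, +0)
LPVY@2: {C} ∪ {G} = {C,G} (union, +1)
GLPVY@2: {C} ∩ {C,G} = {C} (intersection, +0)
PV@3: {T} ∩ {T} = {T} (intersection, +0)
PVY@3: {T} ∪ {G} = {G,T} (union, +1)
LPVY@3: {T} ∩ {G,T} = {T} (intersection, +0)
GLPVY@3: {A} ∪ {T} = {A,T} (union, +1)
per-site changes: [3, 3, 1, 2]; total = 9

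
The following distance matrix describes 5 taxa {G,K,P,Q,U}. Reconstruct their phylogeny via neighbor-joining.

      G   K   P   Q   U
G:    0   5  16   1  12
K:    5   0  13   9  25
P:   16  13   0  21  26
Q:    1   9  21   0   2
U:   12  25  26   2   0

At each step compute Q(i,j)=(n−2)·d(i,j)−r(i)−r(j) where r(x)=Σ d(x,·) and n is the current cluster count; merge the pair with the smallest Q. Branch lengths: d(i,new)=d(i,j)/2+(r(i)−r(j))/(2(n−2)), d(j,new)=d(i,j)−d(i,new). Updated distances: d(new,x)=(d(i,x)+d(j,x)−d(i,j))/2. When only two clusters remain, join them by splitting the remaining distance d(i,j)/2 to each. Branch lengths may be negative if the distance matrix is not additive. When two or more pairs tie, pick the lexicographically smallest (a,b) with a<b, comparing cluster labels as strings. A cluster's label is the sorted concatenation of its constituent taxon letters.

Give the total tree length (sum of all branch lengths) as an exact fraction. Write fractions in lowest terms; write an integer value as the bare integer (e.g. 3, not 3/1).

209/8

iteration 1: select Q,U (d=2, Q=-92); attach at lengths (-13/3, 19/3); label the merged cluster QU
  updated: d(G,QU)=11/2, d(K,QU)=16, d(P,QU)=45/2
iteration 2: select G,QU (d=11/2, Q=-119/2); attach at lengths (-13/8, 57/8); label the merged cluster GQU
  updated: d(GQU,K)=31/4, d(GQU,P)=33/2
iteration 3: select GQU,K (d=31/4, Q=-149/4); attach at lengths (45/8, 17/8); label the merged cluster GKQU
  updated: d(GKQU,P)=87/8
iteration 4: select GKQU,P (d=87/8); attach at lengths (87/16, 87/16); label the merged cluster GKPQU
final tree: (((G:-13/8,(Q:-13/3,U:19/3):57/8):45/8,K:17/8):87/16,P:87/16)
total length: 209/8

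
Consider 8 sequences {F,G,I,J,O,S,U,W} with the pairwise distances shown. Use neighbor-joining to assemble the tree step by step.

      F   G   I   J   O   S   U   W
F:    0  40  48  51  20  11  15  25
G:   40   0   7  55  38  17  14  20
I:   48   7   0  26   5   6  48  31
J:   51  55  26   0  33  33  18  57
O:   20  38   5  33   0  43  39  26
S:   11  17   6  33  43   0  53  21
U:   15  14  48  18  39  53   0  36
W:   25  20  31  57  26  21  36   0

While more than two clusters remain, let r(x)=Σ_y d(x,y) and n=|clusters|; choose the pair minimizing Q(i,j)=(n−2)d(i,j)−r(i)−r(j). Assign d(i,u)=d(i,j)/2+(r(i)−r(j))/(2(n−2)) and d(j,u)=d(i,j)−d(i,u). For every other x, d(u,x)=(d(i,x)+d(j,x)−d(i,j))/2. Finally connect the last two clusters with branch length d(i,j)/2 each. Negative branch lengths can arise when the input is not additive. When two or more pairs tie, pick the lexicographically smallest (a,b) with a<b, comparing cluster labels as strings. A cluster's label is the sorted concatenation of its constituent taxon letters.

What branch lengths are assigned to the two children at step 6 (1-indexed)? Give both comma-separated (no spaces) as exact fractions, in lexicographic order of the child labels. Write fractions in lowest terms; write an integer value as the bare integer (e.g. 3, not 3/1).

step 1: merge (J,U) at d=18, Q=-388; branch lengths J→79/6, U→29/6; new cluster JU
  updated: d(F,JU)=24, d(G,JU)=51/2, d(I,JU)=28, d(JU,O)=27, d(JU,S)=34, d(JU,W)=75/2
step 2: merge (I,O) at d=5, Q=-259; branch lengths I→-9/10, O→59/10; new cluster IO
  updated: d(F,IO)=63/2, d(G,IO)=20, d(IO,JU)=25, d(IO,S)=22, d(IO,W)=26
step 3: merge (F,S) at d=11, Q=-385/2; branch lengths F→141/16, S→35/16; new cluster FS
  updated: d(FS,G)=23, d(FS,IO)=85/4, d(FS,JU)=47/2, d(FS,W)=35/2
step 4: merge (FS,W) at d=35/2, Q=-535/4; branch lengths FS→49/8, W→91/8; new cluster FSW
  updated: d(FSW,G)=51/4, d(FSW,IO)=119/8, d(FSW,JU)=87/4
step 5: merge (FSW,G) at d=51/4, Q=-657/8; branch lengths FSW→133/32, G→275/32; new cluster FGSW
  updated: d(FGSW,IO)=177/16, d(FGSW,JU)=69/4
step 6: merge (FGSW,IO) at d=177/16, Q=-853/16; branch lengths FGSW→53/32, IO→301/32; new cluster FGIOSW
  updated: d(FGIOSW,JU)=499/32
step 7: merge (FGIOSW,JU) at d=499/32; branch lengths FGIOSW→499/64, JU→499/64; new cluster FGIJOSUW
final tree: (((((F:141/16,S:35/16):49/8,W:91/8):133/32,G:275/32):53/32,(I:-9/10,O:59/10):301/32):499/64,(J:79/6,U:29/6):499/64)
total length: 2909/32

53/32,301/32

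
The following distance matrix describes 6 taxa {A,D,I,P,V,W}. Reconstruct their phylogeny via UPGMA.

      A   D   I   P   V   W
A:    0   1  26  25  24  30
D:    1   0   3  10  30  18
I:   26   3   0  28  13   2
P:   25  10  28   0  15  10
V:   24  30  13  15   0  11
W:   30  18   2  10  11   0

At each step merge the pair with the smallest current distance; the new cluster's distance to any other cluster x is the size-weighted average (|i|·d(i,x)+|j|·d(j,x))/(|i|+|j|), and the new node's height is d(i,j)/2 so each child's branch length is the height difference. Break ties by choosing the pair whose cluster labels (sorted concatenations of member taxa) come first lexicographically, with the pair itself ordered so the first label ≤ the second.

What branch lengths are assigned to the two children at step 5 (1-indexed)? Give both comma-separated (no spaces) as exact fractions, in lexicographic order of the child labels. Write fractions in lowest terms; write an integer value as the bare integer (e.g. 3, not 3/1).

53/36,38/9

1. join A+D (d=1) ⇒ AD; edges |A|=1/2, |D|=1/2
  updated: d(AD,I)=29/2, d(AD,P)=35/2, d(AD,V)=27, d(AD,W)=24
2. join I+W (d=2) ⇒ IW; edges |I|=1, |W|=1
  updated: d(AD,IW)=77/4, d(IW,P)=19, d(IW,V)=12
3. join IW+V (d=12) ⇒ IVW; edges |IW|=5, |V|=6
  updated: d(AD,IVW)=131/6, d(IVW,P)=53/3
4. join AD+P (d=35/2) ⇒ ADP; edges |AD|=33/4, |P|=35/4
  updated: d(ADP,IVW)=184/9
5. join ADP+IVW (d=184/9) ⇒ ADIPVW; edges |ADP|=53/36, |IVW|=38/9
final tree: (((A:1/2,D:1/2):33/4,P:35/4):53/36,((I:1,W:1):5,V:6):38/9)
total length: 1321/36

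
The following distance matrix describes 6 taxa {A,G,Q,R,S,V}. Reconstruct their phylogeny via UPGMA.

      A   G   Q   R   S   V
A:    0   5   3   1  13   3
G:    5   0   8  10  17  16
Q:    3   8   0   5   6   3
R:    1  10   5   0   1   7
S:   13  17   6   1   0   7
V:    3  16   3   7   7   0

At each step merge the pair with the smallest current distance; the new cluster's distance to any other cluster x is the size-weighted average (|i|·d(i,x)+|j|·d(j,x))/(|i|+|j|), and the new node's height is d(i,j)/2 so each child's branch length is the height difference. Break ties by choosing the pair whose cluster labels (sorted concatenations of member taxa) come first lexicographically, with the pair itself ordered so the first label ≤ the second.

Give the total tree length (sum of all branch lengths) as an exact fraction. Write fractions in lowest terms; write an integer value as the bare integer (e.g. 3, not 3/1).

step 1: merge (A,R) at d=1; branch lengths A→1/2, R→1/2; new cluster AR
  updated: d(AR,G)=15/2, d(AR,Q)=4, d(AR,S)=7, d(AR,V)=5
step 2: merge (Q,V) at d=3; branch lengths Q→3/2, V→3/2; new cluster QV
  updated: d(AR,QV)=9/2, d(G,QV)=12, d(QV,S)=13/2
step 3: merge (AR,QV) at d=9/2; branch lengths AR→7/4, QV→3/4; new cluster AQRV
  updated: d(AQRV,G)=39/4, d(AQRV,S)=27/4
step 4: merge (AQRV,S) at d=27/4; branch lengths AQRV→9/8, S→27/8; new cluster AQRSV
  updated: d(AQRSV,G)=56/5
step 5: merge (AQRSV,G) at d=56/5; branch lengths AQRSV→89/40, G→28/5; new cluster AGQRSV
final tree: ((((A:1/2,R:1/2):7/4,(Q:3/2,V:3/2):3/4):9/8,S:27/8):89/40,G:28/5)
total length: 753/40

753/40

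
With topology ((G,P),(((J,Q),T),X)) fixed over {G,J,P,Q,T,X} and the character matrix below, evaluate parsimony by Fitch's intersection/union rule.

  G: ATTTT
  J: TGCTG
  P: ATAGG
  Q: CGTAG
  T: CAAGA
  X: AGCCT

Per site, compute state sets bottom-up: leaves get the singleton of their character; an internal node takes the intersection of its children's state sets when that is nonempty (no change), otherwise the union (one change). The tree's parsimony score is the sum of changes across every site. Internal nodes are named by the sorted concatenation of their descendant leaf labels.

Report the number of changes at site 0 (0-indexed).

2

[col 0] GP: children G:{A}, P:{A} ∩→ {A}; cost 0
[col 0] JQ: children J:{T}, Q:{C} ∪→ {C,T}; cost 1
[col 0] JQT: children JQ:{C,T}, T:{C} ∩→ {C}; cost 0
[col 0] JQTX: children JQT:{C}, X:{A} ∪→ {A,C}; cost 1
[col 0] GJPQTX: children GP:{A}, JQTX:{A,C} ∩→ {A}; cost 0
[col 1] GP: children G:{T}, P:{T} ∩→ {T}; cost 0
[col 1] JQ: children J:{G}, Q:{G} ∩→ {G}; cost 0
[col 1] JQT: children JQ:{G}, T:{A} ∪→ {A,G}; cost 1
[col 1] JQTX: children JQT:{A,G}, X:{G} ∩→ {G}; cost 0
[col 1] GJPQTX: children GP:{T}, JQTX:{G} ∪→ {G,T}; cost 1
[col 2] GP: children G:{T}, P:{A} ∪→ {A,T}; cost 1
[col 2] JQ: children J:{C}, Q:{T} ∪→ {C,T}; cost 1
[col 2] JQT: children JQ:{C,T}, T:{A} ∪→ {A,C,T}; cost 1
[col 2] JQTX: children JQT:{A,C,T}, X:{C} ∩→ {C}; cost 0
[col 2] GJPQTX: children GP:{A,T}, JQTX:{C} ∪→ {A,C,T}; cost 1
[col 3] GP: children G:{T}, P:{G} ∪→ {G,T}; cost 1
[col 3] JQ: children J:{T}, Q:{A} ∪→ {A,T}; cost 1
[col 3] JQT: children JQ:{A,T}, T:{G} ∪→ {A,G,T}; cost 1
[col 3] JQTX: children JQT:{A,G,T}, X:{C} ∪→ {A,C,G,T}; cost 1
[col 3] GJPQTX: children GP:{G,T}, JQTX:{A,C,G,T} ∩→ {G,T}; cost 0
[col 4] GP: children G:{T}, P:{G} ∪→ {G,T}; cost 1
[col 4] JQ: children J:{G}, Q:{G} ∩→ {G}; cost 0
[col 4] JQT: children JQ:{G}, T:{A} ∪→ {A,G}; cost 1
[col 4] JQTX: children JQT:{A,G}, X:{T} ∪→ {A,G,T}; cost 1
[col 4] GJPQTX: children GP:{G,T}, JQTX:{A,G,T} ∩→ {G,T}; cost 0
per-site changes: [2, 2, 4, 4, 3]; total = 15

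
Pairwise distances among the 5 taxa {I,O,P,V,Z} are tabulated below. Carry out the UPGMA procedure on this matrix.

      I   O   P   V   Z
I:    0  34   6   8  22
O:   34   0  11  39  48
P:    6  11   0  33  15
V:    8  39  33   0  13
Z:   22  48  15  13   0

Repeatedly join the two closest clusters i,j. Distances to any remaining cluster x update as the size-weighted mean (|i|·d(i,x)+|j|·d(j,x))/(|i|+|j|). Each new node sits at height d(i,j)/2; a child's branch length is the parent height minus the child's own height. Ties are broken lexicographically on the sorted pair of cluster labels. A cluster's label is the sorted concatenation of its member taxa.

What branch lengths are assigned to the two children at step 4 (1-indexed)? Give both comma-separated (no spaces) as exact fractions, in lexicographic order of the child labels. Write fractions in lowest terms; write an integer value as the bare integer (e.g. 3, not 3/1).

iteration 1: select I,P (d=6); attach at lengths (3, 3); label the merged cluster IP
  updated: d(IP,O)=45/2, d(IP,V)=41/2, d(IP,Z)=37/2
iteration 2: select V,Z (d=13); attach at lengths (13/2, 13/2); label the merged cluster VZ
  updated: d(IP,VZ)=39/2, d(O,VZ)=87/2
iteration 3: select IP,VZ (d=39/2); attach at lengths (27/4, 13/4); label the merged cluster IPVZ
  updated: d(IPVZ,O)=33
iteration 4: select IPVZ,O (d=33); attach at lengths (27/4, 33/2); label the merged cluster IOPVZ
final tree: (((I:3,P:3):27/4,(V:13/2,Z:13/2):13/4):27/4,O:33/2)
total length: 209/4

27/4,33/2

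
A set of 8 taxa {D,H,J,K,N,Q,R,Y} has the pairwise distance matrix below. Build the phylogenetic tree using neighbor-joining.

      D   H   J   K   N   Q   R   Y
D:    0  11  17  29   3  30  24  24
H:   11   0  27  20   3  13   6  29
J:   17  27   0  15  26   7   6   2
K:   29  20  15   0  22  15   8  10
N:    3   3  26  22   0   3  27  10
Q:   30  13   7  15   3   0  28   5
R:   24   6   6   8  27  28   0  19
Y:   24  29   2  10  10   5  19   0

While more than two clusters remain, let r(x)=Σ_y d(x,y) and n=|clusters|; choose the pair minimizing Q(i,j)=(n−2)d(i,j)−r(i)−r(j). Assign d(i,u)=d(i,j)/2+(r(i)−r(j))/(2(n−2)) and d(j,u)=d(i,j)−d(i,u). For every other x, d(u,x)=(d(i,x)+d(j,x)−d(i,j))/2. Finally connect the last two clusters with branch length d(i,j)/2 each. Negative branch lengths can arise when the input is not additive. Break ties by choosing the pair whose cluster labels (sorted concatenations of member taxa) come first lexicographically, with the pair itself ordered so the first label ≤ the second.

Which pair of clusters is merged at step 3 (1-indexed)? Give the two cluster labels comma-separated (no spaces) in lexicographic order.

iteration 1: select D,N (d=3, Q=-214); attach at lengths (31/6, -13/6); label the merged cluster DN
  updated: d(DN,H)=11/2, d(DN,J)=20, d(DN,K)=24, d(DN,Q)=15, d(DN,R)=24, d(DN,Y)=31/2
iteration 2: select DN,H (d=11/2, Q=-177); attach at lengths (31/10, 12/5); label the merged cluster DHN
  updated: d(DHN,J)=83/4, d(DHN,K)=77/4, d(DHN,Q)=45/4, d(DHN,R)=49/4, d(DHN,Y)=39/2
iteration 3: select K,R (d=8, Q=-217/2); attach at lengths (13/4, 19/4); label the merged cluster KR
  updated: d(DHN,KR)=47/4, d(J,KR)=13/2, d(KR,Q)=35/2, d(KR,Y)=21/2
iteration 4: select DHN,KR (d=47/4, Q=-297/4); attach at lengths (209/24, 73/24); label the merged cluster DHKNR
  updated: d(DHKNR,J)=31/4, d(DHKNR,Q)=17/2, d(DHKNR,Y)=73/8
iteration 5: select DHKNR,Q (d=17/2, Q=-231/8); attach at lengths (175/32, 97/32); label the merged cluster DHKNQR
  updated: d(DHKNQR,J)=25/8, d(DHKNQR,Y)=45/16
iteration 6: select DHKNQR,J (d=25/8, Q=-127/16); attach at lengths (63/32, 37/32); label the merged cluster DHJKNQR
  updated: d(DHJKNQR,Y)=27/32
iteration 7: select DHJKNQR,Y (d=27/32); attach at lengths (27/64, 27/64); label the merged cluster DHJKNQRY
final tree: ((((((D:31/6,N:-13/6):31/10,H:12/5):209/24,(K:13/4,R:19/4):73/24):175/32,Q:97/32):63/32,J:37/32):27/64,Y:27/64)
total length: 1303/32

K,R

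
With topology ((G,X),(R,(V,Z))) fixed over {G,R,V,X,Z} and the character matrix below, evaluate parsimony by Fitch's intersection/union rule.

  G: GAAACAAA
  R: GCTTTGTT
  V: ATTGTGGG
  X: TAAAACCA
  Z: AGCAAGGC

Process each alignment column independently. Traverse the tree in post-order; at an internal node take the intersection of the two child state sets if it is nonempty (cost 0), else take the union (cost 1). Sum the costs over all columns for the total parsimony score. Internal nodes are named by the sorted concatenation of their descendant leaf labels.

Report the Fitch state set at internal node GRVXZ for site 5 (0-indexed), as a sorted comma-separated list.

site 0, node GX: G={G} ∪ X={T} → {G,T} (+1)
site 0, node VZ: V={A} ∩ Z={A} → {A} (+0)
site 0, node RVZ: R={G} ∪ VZ={A} → {A,G} (+1)
site 0, node GRVXZ: GX={G,T} ∩ RVZ={A,G} → {G} (+0)
site 1, node GX: G={A} ∩ X={A} → {A} (+0)
site 1, node VZ: V={T} ∪ Z={G} → {G,T} (+1)
site 1, node RVZ: R={C} ∪ VZ={G,T} → {C,G,T} (+1)
site 1, node GRVXZ: GX={A} ∪ RVZ={C,G,T} → {A,C,G,T} (+1)
site 2, node GX: G={A} ∩ X={A} → {A} (+0)
site 2, node VZ: V={T} ∪ Z={C} → {C,T} (+1)
site 2, node RVZ: R={T} ∩ VZ={C,T} → {T} (+0)
site 2, node GRVXZ: GX={A} ∪ RVZ={T} → {A,T} (+1)
site 3, node GX: G={A} ∩ X={A} → {A} (+0)
site 3, node VZ: V={G} ∪ Z={A} → {A,G} (+1)
site 3, node RVZ: R={T} ∪ VZ={A,G} → {A,G,T} (+1)
site 3, node GRVXZ: GX={A} ∩ RVZ={A,G,T} → {A} (+0)
site 4, node GX: G={C} ∪ X={A} → {A,C} (+1)
site 4, node VZ: V={T} ∪ Z={A} → {A,T} (+1)
site 4, node RVZ: R={T} ∩ VZ={A,T} → {T} (+0)
site 4, node GRVXZ: GX={A,C} ∪ RVZ={T} → {A,C,T} (+1)
site 5, node GX: G={A} ∪ X={C} → {A,C} (+1)
site 5, node VZ: V={G} ∩ Z={G} → {G} (+0)
site 5, node RVZ: R={G} ∩ VZ={G} → {G} (+0)
site 5, node GRVXZ: GX={A,C} ∪ RVZ={G} → {A,C,G} (+1)
site 6, node GX: G={A} ∪ X={C} → {A,C} (+1)
site 6, node VZ: V={G} ∩ Z={G} → {G} (+0)
site 6, node RVZ: R={T} ∪ VZ={G} → {G,T} (+1)
site 6, node GRVXZ: GX={A,C} ∪ RVZ={G,T} → {A,C,G,T} (+1)
site 7, node GX: G={A} ∩ X={A} → {A} (+0)
site 7, node VZ: V={G} ∪ Z={C} → {C,G} (+1)
site 7, node RVZ: R={T} ∪ VZ={C,G} → {C,G,T} (+1)
site 7, node GRVXZ: GX={A} ∪ RVZ={C,G,T} → {A,C,G,T} (+1)
per-site changes: [2, 3, 2, 2, 3, 2, 3, 3]; total = 20

A,C,G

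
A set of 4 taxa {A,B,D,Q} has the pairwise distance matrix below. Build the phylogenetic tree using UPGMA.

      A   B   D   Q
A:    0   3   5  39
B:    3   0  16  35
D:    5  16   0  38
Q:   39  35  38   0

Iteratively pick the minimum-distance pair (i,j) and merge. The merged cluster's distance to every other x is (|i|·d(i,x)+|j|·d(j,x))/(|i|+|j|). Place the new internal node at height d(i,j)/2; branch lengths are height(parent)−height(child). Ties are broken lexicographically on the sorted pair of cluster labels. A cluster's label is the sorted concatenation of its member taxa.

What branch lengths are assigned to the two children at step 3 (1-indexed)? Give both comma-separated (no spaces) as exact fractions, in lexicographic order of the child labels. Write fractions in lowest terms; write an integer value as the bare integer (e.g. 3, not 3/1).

step 1: merge (A,B) at d=3; branch lengths A→3/2, B→3/2; new cluster AB
  updated: d(AB,D)=21/2, d(AB,Q)=37
step 2: merge (AB,D) at d=21/2; branch lengths AB→15/4, D→21/4; new cluster ABD
  updated: d(ABD,Q)=112/3
step 3: merge (ABD,Q) at d=112/3; branch lengths ABD→161/12, Q→56/3; new cluster ABDQ
final tree: (((A:3/2,B:3/2):15/4,D:21/4):161/12,Q:56/3)
total length: 529/12

161/12,56/3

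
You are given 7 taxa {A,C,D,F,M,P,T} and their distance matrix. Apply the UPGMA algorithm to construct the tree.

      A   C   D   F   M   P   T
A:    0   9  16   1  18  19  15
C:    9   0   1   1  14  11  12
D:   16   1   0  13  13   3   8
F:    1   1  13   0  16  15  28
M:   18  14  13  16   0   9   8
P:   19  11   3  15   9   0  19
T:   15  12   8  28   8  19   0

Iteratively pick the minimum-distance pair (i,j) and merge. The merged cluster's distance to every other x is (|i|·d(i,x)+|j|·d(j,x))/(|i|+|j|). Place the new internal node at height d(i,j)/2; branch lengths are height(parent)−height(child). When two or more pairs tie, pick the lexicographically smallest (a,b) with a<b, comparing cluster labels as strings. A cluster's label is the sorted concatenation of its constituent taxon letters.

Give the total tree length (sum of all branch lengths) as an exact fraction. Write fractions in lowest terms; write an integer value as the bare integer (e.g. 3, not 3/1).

iteration 1: select A,F (d=1); attach at lengths (1/2, 1/2); label the merged cluster AF
  updated: d(AF,C)=5, d(AF,D)=29/2, d(AF,M)=17, d(AF,P)=17, d(AF,T)=43/2
iteration 2: select C,D (d=1); attach at lengths (1/2, 1/2); label the merged cluster CD
  updated: d(AF,CD)=39/4, d(CD,M)=27/2, d(CD,P)=7, d(CD,T)=10
iteration 3: select CD,P (d=7); attach at lengths (3, 7/2); label the merged cluster CDP
  updated: d(AF,CDP)=73/6, d(CDP,M)=12, d(CDP,T)=13
iteration 4: select M,T (d=8); attach at lengths (4, 4); label the merged cluster MT
  updated: d(AF,MT)=77/4, d(CDP,MT)=25/2
iteration 5: select AF,CDP (d=73/6); attach at lengths (67/12, 31/12); label the merged cluster ACDFP
  updated: d(ACDFP,MT)=76/5
iteration 6: select ACDFP,MT (d=76/5); attach at lengths (91/60, 18/5); label the merged cluster ACDFMPT
final tree: (((A:1/2,F:1/2):67/12,((C:1/2,D:1/2):3,P:7/2):31/12):91/60,(M:4,T:4):18/5)
total length: 1787/60

1787/60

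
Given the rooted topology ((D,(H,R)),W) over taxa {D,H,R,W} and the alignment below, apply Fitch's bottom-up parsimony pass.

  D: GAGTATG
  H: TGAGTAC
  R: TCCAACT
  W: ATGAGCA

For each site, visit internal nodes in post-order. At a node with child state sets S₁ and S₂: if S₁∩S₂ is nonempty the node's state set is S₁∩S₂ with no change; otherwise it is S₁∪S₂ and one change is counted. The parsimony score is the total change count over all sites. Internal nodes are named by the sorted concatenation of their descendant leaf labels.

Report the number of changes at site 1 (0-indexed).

3

site 0, node HR: H={T} ∩ R={T} → {T} (+0)
site 0, node DHR: D={G} ∪ HR={T} → {G,T} (+1)
site 0, node DHRW: DHR={G,T} ∪ W={A} → {A,G,T} (+1)
site 1, node HR: H={G} ∪ R={C} → {C,G} (+1)
site 1, node DHR: D={A} ∪ HR={C,G} → {A,C,G} (+1)
site 1, node DHRW: DHR={A,C,G} ∪ W={T} → {A,C,G,T} (+1)
site 2, node HR: H={A} ∪ R={C} → {A,C} (+1)
site 2, node DHR: D={G} ∪ HR={A,C} → {A,C,G} (+1)
site 2, node DHRW: DHR={A,C,G} ∩ W={G} → {G} (+0)
site 3, node HR: H={G} ∪ R={A} → {A,G} (+1)
site 3, node DHR: D={T} ∪ HR={A,G} → {A,G,T} (+1)
site 3, node DHRW: DHR={A,G,T} ∩ W={A} → {A} (+0)
site 4, node HR: H={T} ∪ R={A} → {A,T} (+1)
site 4, node DHR: D={A} ∩ HR={A,T} → {A} (+0)
site 4, node DHRW: DHR={A} ∪ W={G} → {A,G} (+1)
site 5, node HR: H={A} ∪ R={C} → {A,C} (+1)
site 5, node DHR: D={T} ∪ HR={A,C} → {A,C,T} (+1)
site 5, node DHRW: DHR={A,C,T} ∩ W={C} → {C} (+0)
site 6, node HR: H={C} ∪ R={T} → {C,T} (+1)
site 6, node DHR: D={G} ∪ HR={C,T} → {C,G,T} (+1)
site 6, node DHRW: DHR={C,G,T} ∪ W={A} → {A,C,G,T} (+1)
per-site changes: [2, 3, 2, 2, 2, 2, 3]; total = 16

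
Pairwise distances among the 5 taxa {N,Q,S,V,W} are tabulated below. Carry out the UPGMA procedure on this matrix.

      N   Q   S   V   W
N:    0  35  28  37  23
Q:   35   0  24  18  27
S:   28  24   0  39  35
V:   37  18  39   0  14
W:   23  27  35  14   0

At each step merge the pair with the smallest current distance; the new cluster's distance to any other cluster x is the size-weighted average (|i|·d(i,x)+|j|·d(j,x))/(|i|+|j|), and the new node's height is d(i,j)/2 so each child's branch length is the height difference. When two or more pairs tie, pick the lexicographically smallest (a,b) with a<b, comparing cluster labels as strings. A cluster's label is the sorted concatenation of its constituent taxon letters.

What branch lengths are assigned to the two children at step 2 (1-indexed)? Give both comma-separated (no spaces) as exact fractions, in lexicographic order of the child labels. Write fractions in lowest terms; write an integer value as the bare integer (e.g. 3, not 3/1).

45/4,17/4

1. join V+W (d=14) ⇒ VW; edges |V|=7, |W|=7
  updated: d(N,VW)=30, d(Q,VW)=45/2, d(S,VW)=37
2. join Q+VW (d=45/2) ⇒ QVW; edges |Q|=45/4, |VW|=17/4
  updated: d(N,QVW)=95/3, d(QVW,S)=98/3
3. join N+S (d=28) ⇒ NS; edges |N|=14, |S|=14
  updated: d(NS,QVW)=193/6
4. join NS+QVW (d=193/6) ⇒ NQSVW; edges |NS|=25/12, |QVW|=29/6
final tree: ((N:14,S:14):25/12,(Q:45/4,(V:7,W:7):17/4):29/6)
total length: 773/12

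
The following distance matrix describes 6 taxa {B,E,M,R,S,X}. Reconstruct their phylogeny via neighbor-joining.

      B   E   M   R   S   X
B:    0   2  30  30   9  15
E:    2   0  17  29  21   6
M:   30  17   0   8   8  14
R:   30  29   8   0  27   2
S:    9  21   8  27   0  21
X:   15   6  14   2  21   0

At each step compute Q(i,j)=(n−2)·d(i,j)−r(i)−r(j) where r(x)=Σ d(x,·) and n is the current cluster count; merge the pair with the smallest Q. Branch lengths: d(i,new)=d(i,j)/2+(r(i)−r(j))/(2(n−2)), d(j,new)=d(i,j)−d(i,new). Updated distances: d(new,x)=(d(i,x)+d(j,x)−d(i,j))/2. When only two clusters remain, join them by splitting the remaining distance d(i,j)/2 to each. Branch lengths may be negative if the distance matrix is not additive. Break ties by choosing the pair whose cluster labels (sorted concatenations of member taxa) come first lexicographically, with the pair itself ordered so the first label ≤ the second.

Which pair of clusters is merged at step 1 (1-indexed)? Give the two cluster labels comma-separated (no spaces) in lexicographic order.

iteration 1: select B,E (d=2, Q=-153); attach at lengths (19/8, -3/8); label the merged cluster BE
  updated: d(BE,M)=45/2, d(BE,R)=57/2, d(BE,S)=14, d(BE,X)=19/2
iteration 2: select R,X (d=2, Q=-106); attach at lengths (25/6, -13/6); label the merged cluster RX
  updated: d(BE,RX)=18, d(M,RX)=10, d(RX,S)=23
iteration 3: select BE,S (d=14, Q=-143/2); attach at lengths (75/8, 37/8); label the merged cluster BES
  updated: d(BES,M)=33/4, d(BES,RX)=27/2
iteration 4: select BES,M (d=33/4, Q=-127/4); attach at lengths (47/8, 19/8); label the merged cluster BEMS
  updated: d(BEMS,RX)=61/8
iteration 5: select BEMS,RX (d=61/8); attach at lengths (61/16, 61/16); label the merged cluster BEMRSX
final tree: ((((B:19/8,E:-3/8):75/8,S:37/8):47/8,M:19/8):61/16,(R:25/6,X:-13/6):61/16)
total length: 271/8

B,E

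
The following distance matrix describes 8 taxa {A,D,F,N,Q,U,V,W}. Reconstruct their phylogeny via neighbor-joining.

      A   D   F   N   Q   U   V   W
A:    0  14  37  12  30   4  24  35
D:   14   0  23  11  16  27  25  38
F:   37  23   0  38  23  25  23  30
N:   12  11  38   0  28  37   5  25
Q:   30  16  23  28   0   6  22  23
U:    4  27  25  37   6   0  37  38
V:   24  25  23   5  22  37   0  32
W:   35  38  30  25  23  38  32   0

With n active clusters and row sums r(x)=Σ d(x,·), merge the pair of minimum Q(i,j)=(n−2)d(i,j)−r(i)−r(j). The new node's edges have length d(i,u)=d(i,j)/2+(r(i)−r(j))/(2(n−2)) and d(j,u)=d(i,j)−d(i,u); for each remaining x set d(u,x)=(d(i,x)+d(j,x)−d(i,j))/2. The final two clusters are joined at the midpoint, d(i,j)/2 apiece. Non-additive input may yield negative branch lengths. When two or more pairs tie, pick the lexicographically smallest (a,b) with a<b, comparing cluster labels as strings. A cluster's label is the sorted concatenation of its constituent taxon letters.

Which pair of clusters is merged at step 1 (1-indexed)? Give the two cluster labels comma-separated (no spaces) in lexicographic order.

A,U

1. join A+U (d=4, Q=-306) ⇒ AU; edges |A|=1/2, |U|=7/2
  updated: d(AU,D)=37/2, d(AU,F)=29, d(AU,N)=45/2, d(AU,Q)=16, d(AU,V)=57/2, d(AU,W)=69/2
2. join N+V (d=5, Q=-240) ⇒ NV; edges |N|=19/10, |V|=31/10
  updated: d(AU,NV)=23, d(D,NV)=31/2, d(F,NV)=28, d(NV,Q)=45/2, d(NV,W)=26
3. join F+W (d=30, Q=-329/2) ⇒ FW; edges |F|=203/16, |W|=277/16
  updated: d(AU,FW)=67/4, d(D,FW)=31/2, d(FW,NV)=12, d(FW,Q)=8
4. join D+NV (d=31/2, Q=-92) ⇒ DNV; edges |D|=13/2, |NV|=9
  updated: d(AU,DNV)=13, d(DNV,FW)=6, d(DNV,Q)=23/2
5. join AU+DNV (d=13, Q=-201/4) ⇒ ADNUV; edges |AU|=165/16, |DNV|=43/16
  updated: d(ADNUV,FW)=39/8, d(ADNUV,Q)=29/4
6. join ADNUV+FW (d=39/8, Q=-161/8) ⇒ ADFNUVW; edges |ADNUV|=33/16, |FW|=45/16
  updated: d(ADFNUVW,Q)=83/16
7. join ADFNUVW+Q (d=83/16) ⇒ ADFNQUVW; edges |ADFNUVW|=83/32, |Q|=83/32
final tree: ((((A:1/2,U:7/2):165/16,(D:13/2,(N:19/10,V:31/10):9):43/16):33/16,(F:203/16,W:277/16):45/16):83/32,Q:83/32)
total length: 1241/16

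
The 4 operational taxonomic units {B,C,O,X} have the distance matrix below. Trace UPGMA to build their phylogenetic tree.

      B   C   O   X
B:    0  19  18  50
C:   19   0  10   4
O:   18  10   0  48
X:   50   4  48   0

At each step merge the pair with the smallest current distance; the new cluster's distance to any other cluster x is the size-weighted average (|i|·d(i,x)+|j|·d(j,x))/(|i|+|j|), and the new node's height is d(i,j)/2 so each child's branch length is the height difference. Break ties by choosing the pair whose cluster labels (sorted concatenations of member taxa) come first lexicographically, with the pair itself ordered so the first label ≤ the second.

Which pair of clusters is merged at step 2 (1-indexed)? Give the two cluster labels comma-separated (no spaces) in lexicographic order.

step 1: merge (C,X) at d=4; branch lengths C→2, X→2; new cluster CX
  updated: d(B,CX)=69/2, d(CX,O)=29
step 2: merge (B,O) at d=18; branch lengths B→9, O→9; new cluster BO
  updated: d(BO,CX)=127/4
step 3: merge (BO,CX) at d=127/4; branch lengths BO→55/8, CX→111/8; new cluster BCOX
final tree: ((B:9,O:9):55/8,(C:2,X:2):111/8)
total length: 171/4

B,O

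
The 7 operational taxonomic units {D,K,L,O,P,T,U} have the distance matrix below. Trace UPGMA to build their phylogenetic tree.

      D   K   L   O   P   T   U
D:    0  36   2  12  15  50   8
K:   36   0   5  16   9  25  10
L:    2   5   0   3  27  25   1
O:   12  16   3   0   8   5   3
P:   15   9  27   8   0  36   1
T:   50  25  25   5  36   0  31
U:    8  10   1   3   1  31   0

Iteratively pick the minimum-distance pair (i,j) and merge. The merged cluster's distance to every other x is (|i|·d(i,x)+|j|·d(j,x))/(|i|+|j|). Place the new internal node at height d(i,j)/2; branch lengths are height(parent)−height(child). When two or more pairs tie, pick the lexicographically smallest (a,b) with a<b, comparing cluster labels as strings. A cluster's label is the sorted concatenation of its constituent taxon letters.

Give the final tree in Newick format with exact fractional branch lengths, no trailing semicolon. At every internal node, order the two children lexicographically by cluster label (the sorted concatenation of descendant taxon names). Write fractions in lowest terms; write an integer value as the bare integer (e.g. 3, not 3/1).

(((D:11/3,((L:1/2,U:1/2):1,O:3/2):13/6):89/24,(K:9/2,P:9/2):23/8):167/24,T:43/3)

iteration 1: select L,U (d=1); attach at lengths (1/2, 1/2); label the merged cluster LU
  updated: d(D,LU)=5, d(K,LU)=15/2, d(LU,O)=3, d(LU,P)=14, d(LU,T)=28
iteration 2: select LU,O (d=3); attach at lengths (1, 3/2); label the merged cluster LOU
  updated: d(D,LOU)=22/3, d(K,LOU)=31/3, d(LOU,P)=12, d(LOU,T)=61/3
iteration 3: select D,LOU (d=22/3); attach at lengths (11/3, 13/6); label the merged cluster DLOU
  updated: d(DLOU,K)=67/4, d(DLOU,P)=51/4, d(DLOU,T)=111/4
iteration 4: select K,P (d=9); attach at lengths (9/2, 9/2); label the merged cluster KP
  updated: d(DLOU,KP)=59/4, d(KP,T)=61/2
iteration 5: select DLOU,KP (d=59/4); attach at lengths (89/24, 23/8); label the merged cluster DKLOPU
  updated: d(DKLOPU,T)=86/3
iteration 6: select DKLOPU,T (d=86/3); attach at lengths (167/24, 43/3); label the merged cluster DKLOPTU
final tree: (((D:11/3,((L:1/2,U:1/2):1,O:3/2):13/6):89/24,(K:9/2,P:9/2):23/8):167/24,T:43/3)
total length: 1109/24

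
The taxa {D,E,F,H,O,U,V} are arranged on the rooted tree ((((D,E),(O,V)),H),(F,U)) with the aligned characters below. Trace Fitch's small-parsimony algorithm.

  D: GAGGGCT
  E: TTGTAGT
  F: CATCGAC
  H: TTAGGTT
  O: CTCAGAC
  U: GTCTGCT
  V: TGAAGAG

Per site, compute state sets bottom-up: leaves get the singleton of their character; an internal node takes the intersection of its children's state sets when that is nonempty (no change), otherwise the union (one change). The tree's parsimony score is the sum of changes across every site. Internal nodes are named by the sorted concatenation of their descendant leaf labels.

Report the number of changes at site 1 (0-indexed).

3

DE@0: {G} ∪ {T} = {G,T} (union, +1)
OV@0: {C} ∪ {T} = {C,T} (union, +1)
DEOV@0: {G,T} ∩ {C,T} = {T} (intersection, +0)
DEHOV@0: {T} ∩ {T} = {T} (intersection, +0)
FU@0: {C} ∪ {G} = {C,G} (union, +1)
DEFHOUV@0: {T} ∪ {C,G} = {C,G,T} (union, +1)
DE@1: {A} ∪ {T} = {A,T} (union, +1)
OV@1: {T} ∪ {G} = {G,T} (union, +1)
DEOV@1: {A,T} ∩ {G,T} = {T} (intersection, +0)
DEHOV@1: {T} ∩ {T} = {T} (intersection, +0)
FU@1: {A} ∪ {T} = {A,T} (union, +1)
DEFHOUV@1: {T} ∩ {A,T} = {T} (intersection, +0)
DE@2: {G} ∩ {G} = {G} (intersection, +0)
OV@2: {C} ∪ {A} = {A,C} (union, +1)
DEOV@2: {G} ∪ {A,C} = {A,C,G} (union, +1)
DEHOV@2: {A,C,G} ∩ {A} = {A} (intersection, +0)
FU@2: {T} ∪ {C} = {C,T} (union, +1)
DEFHOUV@2: {A} ∪ {C,T} = {A,C,T} (union, +1)
DE@3: {G} ∪ {T} = {G,T} (union, +1)
OV@3: {A} ∩ {A} = {A} (intersection, +0)
DEOV@3: {G,T} ∪ {A} = {A,G,T} (union, +1)
DEHOV@3: {A,G,T} ∩ {G} = {G} (intersection, +0)
FU@3: {C} ∪ {T} = {C,T} (union, +1)
DEFHOUV@3: {G} ∪ {C,T} = {C,G,T} (union, +1)
DE@4: {G} ∪ {A} = {A,G} (union, +1)
OV@4: {G} ∩ {G} = {G} (intersection, +0)
DEOV@4: {A,G} ∩ {G} = {G} (intersection, +0)
DEHOV@4: {G} ∩ {G} = {G} (intersection, +0)
FU@4: {G} ∩ {G} = {G} (intersection, +0)
DEFHOUV@4: {G} ∩ {G} = {G} (intersection, +0)
DE@5: {C} ∪ {G} = {C,G} (union, +1)
OV@5: {A} ∩ {A} = {A} (intersection, +0)
DEOV@5: {C,G} ∪ {A} = {A,C,G} (union, +1)
DEHOV@5: {A,C,G} ∪ {T} = {A,C,G,T} (union, +1)
FU@5: {A} ∪ {C} = {A,C} (union, +1)
DEFHOUV@5: {A,C,G,T} ∩ {A,C} = {A,C} (intersection, +0)
DE@6: {T} ∩ {T} = {T} (intersection, +0)
OV@6: {C} ∪ {G} = {C,G} (union, +1)
DEOV@6: {T} ∪ {C,G} = {C,G,T} (union, +1)
DEHOV@6: {C,G,T} ∩ {T} = {T} (intersection, +0)
FU@6: {C} ∪ {T} = {C,T} (union, +1)
DEFHOUV@6: {T} ∩ {C,T} = {T} (intersection, +0)
per-site changes: [4, 3, 4, 4, 1, 4, 3]; total = 23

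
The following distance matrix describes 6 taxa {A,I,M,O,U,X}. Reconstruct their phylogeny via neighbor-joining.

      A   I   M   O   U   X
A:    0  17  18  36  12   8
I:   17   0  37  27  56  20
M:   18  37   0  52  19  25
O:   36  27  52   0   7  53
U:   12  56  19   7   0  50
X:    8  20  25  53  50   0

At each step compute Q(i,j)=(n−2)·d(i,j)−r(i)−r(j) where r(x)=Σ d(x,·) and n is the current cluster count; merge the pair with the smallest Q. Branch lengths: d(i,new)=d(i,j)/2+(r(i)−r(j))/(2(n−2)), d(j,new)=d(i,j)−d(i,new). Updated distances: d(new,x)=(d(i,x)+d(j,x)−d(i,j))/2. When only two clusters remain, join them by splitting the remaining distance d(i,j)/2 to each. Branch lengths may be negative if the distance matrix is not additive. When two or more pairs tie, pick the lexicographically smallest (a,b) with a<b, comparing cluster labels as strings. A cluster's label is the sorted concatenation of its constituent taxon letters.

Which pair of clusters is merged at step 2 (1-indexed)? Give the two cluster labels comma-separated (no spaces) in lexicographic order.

iteration 1: select O,U (d=7, Q=-291); attach at lengths (59/8, -3/8); label the merged cluster OU
  updated: d(A,OU)=41/2, d(I,OU)=38, d(M,OU)=32, d(OU,X)=48
iteration 2: select M,OU (d=32, Q=-309/2); attach at lengths (139/12, 245/12); label the merged cluster MOU
  updated: d(A,MOU)=13/4, d(I,MOU)=43/2, d(MOU,X)=41/2
iteration 3: select A,MOU (d=13/4, Q=-67); attach at lengths (-21/8, 47/8); label the merged cluster AMOU
  updated: d(AMOU,I)=141/8, d(AMOU,X)=101/8
iteration 4: select AMOU,I (d=141/8, Q=-201/4); attach at lengths (41/8, 25/2); label the merged cluster AIMOU
  updated: d(AIMOU,X)=15/2
iteration 5: select AIMOU,X (d=15/2); attach at lengths (15/4, 15/4); label the merged cluster AIMOUX
final tree: (((A:-21/8,(M:139/12,(O:59/8,U:-3/8):245/12):47/8):41/8,I:25/2):15/4,X:15/4)
total length: 539/8

M,OU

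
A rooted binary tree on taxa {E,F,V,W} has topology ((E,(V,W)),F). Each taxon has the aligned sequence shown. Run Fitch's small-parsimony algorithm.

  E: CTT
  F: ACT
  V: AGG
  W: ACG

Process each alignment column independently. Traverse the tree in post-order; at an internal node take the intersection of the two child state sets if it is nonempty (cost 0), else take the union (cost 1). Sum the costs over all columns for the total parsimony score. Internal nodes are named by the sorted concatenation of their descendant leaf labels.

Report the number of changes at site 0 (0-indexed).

1

site 0, node VW: V={A} ∩ W={A} → {A} (+0)
site 0, node EVW: E={C} ∪ VW={A} → {A,C} (+1)
site 0, node EFVW: EVW={A,C} ∩ F={A} → {A} (+0)
site 1, node VW: V={G} ∪ W={C} → {C,G} (+1)
site 1, node EVW: E={T} ∪ VW={C,G} → {C,G,T} (+1)
site 1, node EFVW: EVW={C,G,T} ∩ F={C} → {C} (+0)
site 2, node VW: V={G} ∩ W={G} → {G} (+0)
site 2, node EVW: E={T} ∪ VW={G} → {G,T} (+1)
site 2, node EFVW: EVW={G,T} ∩ F={T} → {T} (+0)
per-site changes: [1, 2, 1]; total = 4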